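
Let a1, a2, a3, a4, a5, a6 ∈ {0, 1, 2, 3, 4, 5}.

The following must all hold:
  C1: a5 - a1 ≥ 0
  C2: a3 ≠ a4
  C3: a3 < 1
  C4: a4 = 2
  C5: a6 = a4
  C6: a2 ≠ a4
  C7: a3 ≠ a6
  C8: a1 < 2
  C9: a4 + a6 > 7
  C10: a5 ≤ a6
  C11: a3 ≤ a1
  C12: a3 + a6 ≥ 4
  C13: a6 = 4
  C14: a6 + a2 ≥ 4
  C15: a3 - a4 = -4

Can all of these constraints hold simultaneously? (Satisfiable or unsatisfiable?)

Constraint 13 fixes a6 = 4 and constraint 4 fixes a4 = 2, but constraint 5 requires a6 = a4. Since 4 ≠ 2, contradiction.

Unsatisfiable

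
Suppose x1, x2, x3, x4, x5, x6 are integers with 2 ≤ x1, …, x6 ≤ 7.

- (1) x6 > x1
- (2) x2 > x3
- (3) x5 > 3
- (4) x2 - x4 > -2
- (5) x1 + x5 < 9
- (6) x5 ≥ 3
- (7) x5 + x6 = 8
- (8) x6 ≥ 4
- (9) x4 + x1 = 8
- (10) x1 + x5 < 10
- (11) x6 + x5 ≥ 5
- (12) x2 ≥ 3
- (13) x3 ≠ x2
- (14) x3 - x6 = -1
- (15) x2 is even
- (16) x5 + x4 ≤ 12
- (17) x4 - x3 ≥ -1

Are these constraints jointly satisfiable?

Satisfiable

One satisfying assignment is x1 = 3, x2 = 4, x3 = 3, x4 = 5, x5 = 4, x6 = 4.
For the less obvious constraints — constraint 4: x2 - x4 = -1; constraint 5: x1 + x5 = 7 — and the others hold by inspection.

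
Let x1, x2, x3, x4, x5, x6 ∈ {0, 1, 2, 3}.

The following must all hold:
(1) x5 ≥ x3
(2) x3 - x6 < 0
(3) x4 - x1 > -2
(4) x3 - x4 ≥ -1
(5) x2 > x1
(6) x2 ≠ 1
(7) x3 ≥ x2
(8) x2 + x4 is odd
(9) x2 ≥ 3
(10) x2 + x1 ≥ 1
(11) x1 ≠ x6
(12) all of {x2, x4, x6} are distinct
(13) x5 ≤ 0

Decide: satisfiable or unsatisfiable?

Unsatisfiable

From constraints 7 and 9: x3 ≥ x2 and x2 ≥ 3, so x3 ≥ 3. From constraints 1 and 13: x3 ≤ x5 and x5 ≤ 0, so x3 ≤ 0. But 0 < 3, so no value of x3 works.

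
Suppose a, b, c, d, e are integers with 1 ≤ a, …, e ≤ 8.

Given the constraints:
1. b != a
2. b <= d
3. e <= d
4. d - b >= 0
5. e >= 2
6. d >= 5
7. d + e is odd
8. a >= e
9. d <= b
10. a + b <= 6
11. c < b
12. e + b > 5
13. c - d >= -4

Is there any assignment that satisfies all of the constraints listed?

From constraints 5 and 8: a ≥ e ≥ 2. From constraints 6 and 9: b ≥ d ≥ 5. Hence a + b ≥ 7. But constraint 10 requires a + b ≤ 6, and 6 < 7. Contradiction.

Unsatisfiable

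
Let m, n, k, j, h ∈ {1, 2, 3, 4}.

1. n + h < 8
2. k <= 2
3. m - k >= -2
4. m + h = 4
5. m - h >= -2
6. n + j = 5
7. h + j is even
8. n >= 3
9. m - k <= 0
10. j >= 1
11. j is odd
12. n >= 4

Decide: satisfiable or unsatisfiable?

One satisfying assignment is m = 1, n = 4, k = 2, j = 1, h = 3.
For the less obvious constraints — constraint 1: n + h = 7; constraint 3: m - k = -1; constraint 4: m + h = 4 — and the others hold by inspection.

Satisfiable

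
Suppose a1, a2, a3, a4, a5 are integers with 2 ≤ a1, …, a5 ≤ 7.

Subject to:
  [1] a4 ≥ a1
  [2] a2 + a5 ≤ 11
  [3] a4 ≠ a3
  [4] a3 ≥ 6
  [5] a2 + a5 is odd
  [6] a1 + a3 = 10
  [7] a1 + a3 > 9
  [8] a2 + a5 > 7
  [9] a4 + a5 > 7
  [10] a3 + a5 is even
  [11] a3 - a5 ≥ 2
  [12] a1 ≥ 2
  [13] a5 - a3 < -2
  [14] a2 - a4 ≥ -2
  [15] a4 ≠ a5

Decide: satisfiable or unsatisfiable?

Satisfiable

The assignment a1 = 3, a2 = 6, a3 = 7, a4 = 5, a5 = 3 works:
  constraint 2 holds since a2 + a5 = 9.
  constraint 6 holds since a1 + a3 = 10.
The rest check out directly.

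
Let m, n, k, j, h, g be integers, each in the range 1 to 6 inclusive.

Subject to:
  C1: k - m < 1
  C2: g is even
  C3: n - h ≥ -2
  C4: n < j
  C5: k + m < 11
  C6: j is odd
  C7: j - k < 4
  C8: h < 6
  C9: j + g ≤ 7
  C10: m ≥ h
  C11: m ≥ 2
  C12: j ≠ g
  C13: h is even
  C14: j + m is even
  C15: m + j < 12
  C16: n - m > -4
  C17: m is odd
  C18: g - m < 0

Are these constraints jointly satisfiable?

One satisfying assignment is m = 5, n = 4, k = 4, j = 5, h = 4, g = 2.
For the less obvious constraints — constraint 1: k - m = -1; constraint 3: n - h = 0; constraint 5: k + m = 9 — and the others hold by inspection.

Satisfiable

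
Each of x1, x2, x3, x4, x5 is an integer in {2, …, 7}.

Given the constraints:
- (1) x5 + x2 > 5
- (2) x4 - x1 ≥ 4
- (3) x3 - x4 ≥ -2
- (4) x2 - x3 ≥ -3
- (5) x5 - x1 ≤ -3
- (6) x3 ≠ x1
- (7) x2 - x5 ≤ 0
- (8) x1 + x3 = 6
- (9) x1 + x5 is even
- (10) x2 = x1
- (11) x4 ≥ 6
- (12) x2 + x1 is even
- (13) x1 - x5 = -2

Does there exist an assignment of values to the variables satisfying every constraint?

Constraints 2, 3, 4, 5, and 7 give x5 − x2 ≥ 0, x2 − x3 ≥ -3, x3 − x4 ≥ -2, x4 − x1 ≥ 4, x1 − x5 ≥ 3.
Adding all 5 inequalities: the left sides telescope to 0, and the right sides sum to 0 + (-3) + (-2) + 4 + 3 = 2. So 0 ≥ 2, which is false.

Unsatisfiable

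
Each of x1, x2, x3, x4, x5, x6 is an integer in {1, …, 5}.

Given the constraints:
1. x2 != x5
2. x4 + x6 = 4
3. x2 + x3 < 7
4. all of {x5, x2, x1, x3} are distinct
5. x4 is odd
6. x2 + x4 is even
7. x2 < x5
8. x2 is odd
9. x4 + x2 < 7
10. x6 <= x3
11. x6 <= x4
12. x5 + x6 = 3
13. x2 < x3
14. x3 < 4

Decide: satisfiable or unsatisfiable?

Satisfiable

Take x1 = 4, x2 = 1, x3 = 3, x4 = 3, x5 = 2, x6 = 1. Then constraint 2: x4 + x6 = 4; constraint 3: x2 + x3 = 4, and every other listed constraint is also met.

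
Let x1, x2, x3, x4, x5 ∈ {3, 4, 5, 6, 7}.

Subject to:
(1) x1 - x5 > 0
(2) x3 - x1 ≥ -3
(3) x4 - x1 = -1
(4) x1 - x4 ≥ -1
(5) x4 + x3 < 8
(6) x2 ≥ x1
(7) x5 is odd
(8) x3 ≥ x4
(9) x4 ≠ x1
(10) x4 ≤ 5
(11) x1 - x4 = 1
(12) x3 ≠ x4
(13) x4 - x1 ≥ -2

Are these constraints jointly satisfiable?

One satisfying assignment is x1 = 4, x2 = 6, x3 = 4, x4 = 3, x5 = 3.
For the less obvious constraints — constraint 1: x1 - x5 = 1; constraint 2: x3 - x1 = 0 — and the others hold by inspection.

Satisfiable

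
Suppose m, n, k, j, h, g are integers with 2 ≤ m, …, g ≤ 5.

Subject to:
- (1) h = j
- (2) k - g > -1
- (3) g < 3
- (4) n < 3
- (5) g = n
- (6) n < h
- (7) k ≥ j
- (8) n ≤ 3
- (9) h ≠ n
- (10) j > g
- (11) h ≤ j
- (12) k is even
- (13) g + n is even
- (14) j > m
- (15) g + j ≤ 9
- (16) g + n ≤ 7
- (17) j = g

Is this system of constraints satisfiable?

From constraints 1, 5, and 17, h = j = g = n, so h = n. But constraint 9 says h ≠ n. Contradiction.

Unsatisfiable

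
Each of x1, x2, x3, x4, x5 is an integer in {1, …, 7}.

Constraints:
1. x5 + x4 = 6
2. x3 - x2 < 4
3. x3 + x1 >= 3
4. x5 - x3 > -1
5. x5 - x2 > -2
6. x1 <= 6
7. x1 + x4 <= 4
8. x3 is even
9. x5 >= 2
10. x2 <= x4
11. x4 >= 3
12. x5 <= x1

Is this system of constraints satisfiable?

Unsatisfiable

From constraints 9 and 12: x1 ≥ x5 ≥ 2. From constraint 11: x4 ≥ 3. Hence x1 + x4 ≥ 5. But constraint 7 requires x1 + x4 ≤ 4, and 4 < 5. Contradiction.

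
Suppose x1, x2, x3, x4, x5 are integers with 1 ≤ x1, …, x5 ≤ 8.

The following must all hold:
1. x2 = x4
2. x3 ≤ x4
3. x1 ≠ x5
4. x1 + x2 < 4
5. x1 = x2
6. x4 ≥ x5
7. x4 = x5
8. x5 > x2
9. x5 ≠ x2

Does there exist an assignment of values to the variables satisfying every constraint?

From constraints 1, 5, and 7, x1 = x2 = x4 = x5, so x1 = x5. But constraint 3 says x1 ≠ x5. Contradiction.

Unsatisfiable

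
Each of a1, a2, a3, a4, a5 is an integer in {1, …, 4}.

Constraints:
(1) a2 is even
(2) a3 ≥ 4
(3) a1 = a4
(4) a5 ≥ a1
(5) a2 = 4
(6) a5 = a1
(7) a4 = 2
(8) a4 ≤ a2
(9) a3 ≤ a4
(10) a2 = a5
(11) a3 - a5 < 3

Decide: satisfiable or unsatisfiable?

Unsatisfiable

Constraint 5 fixes a2 = 4 and constraint 7 fixes a4 = 2. Constraints 3, 6, and 10 give a2 = a5 = a1 = a4, so a2 = a4. But 4 ≠ 2 — contradiction.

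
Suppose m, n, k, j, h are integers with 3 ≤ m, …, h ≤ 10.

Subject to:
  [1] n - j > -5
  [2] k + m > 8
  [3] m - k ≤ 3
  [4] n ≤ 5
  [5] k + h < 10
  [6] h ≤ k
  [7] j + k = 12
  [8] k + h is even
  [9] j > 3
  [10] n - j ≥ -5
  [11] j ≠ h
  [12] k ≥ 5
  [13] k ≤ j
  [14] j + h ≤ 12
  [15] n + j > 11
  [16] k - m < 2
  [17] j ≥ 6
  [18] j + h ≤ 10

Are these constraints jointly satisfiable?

Satisfiable

One satisfying assignment is m = 5, n = 5, k = 5, j = 7, h = 3.
For the less obvious constraints — constraint 1: n - j = -2; constraint 2: k + m = 10; constraint 3: m - k = 0 — and the others hold by inspection.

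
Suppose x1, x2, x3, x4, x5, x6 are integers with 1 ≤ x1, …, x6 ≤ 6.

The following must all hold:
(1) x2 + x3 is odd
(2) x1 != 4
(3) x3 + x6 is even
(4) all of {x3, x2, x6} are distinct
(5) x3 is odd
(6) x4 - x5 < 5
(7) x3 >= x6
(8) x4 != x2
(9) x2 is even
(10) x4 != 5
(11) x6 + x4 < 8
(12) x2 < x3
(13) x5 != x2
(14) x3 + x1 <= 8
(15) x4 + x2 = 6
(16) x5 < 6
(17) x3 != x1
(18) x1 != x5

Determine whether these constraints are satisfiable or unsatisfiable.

Satisfiable

One satisfying assignment is x1 = 5, x2 = 2, x3 = 3, x4 = 4, x5 = 1, x6 = 1.
For the less obvious constraints — constraint 6: x4 - x5 = 3; constraint 11: x6 + x4 = 5 — and the others hold by inspection.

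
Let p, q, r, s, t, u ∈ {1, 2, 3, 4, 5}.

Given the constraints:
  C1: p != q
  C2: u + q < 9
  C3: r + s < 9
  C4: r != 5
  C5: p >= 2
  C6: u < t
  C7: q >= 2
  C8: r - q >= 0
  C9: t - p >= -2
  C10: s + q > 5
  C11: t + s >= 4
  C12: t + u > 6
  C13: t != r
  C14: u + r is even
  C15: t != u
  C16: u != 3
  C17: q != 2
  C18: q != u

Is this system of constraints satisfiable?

Satisfiable

The assignment p = 5, q = 4, r = 4, s = 2, t = 5, u = 2 works:
  constraint 2 holds since u + q = 6.
  constraint 3 holds since r + s = 6.
  constraint 8 holds since r - q = 0.
The rest check out directly.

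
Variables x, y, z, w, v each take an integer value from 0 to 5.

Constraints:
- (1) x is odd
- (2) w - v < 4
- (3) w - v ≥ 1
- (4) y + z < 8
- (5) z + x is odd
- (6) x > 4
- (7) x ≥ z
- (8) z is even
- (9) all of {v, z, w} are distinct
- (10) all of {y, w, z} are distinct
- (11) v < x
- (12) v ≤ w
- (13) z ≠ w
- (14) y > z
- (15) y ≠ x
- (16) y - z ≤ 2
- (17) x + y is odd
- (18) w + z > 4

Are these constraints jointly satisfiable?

Setting (x, y, z, w, v) = (5, 4, 2, 5, 4) satisfies everything: constraint 2: w - v = 1; constraint 3: w - v = 1, and the others follow.

Satisfiable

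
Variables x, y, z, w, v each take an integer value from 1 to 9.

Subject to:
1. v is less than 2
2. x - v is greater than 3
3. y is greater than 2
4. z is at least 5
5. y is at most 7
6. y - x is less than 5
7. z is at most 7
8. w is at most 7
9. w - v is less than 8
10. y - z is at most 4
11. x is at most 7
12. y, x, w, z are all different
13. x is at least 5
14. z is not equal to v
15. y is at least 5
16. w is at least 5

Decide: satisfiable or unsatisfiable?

Constraints 4, 5, 7, 8, 11, 13, 15, and 16 confine each of y, x, w, z to the 3 values {5, …, 7}.
Constraint 12 requires all 4 of them to be distinct, but only 3 values are available — impossible by the pigeonhole principle.

Unsatisfiable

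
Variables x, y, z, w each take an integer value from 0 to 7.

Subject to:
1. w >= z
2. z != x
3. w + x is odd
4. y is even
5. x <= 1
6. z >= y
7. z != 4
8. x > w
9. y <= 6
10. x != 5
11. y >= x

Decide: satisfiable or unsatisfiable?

Unsatisfiable

Constraints 1, 6, 8, and 11 give w < x, x ≤ y, y ≤ z, z ≤ w. Chaining: w < x ≤ y ≤ z ≤ w, which forces w < w — impossible.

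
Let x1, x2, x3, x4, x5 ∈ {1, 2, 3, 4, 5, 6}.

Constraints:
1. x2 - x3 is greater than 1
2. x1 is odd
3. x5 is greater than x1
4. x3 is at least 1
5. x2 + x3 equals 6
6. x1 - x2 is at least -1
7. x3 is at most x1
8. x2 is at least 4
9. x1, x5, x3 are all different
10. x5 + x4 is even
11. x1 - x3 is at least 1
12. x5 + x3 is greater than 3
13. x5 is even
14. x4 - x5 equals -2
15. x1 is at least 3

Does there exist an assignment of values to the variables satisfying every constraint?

One satisfying assignment is x1 = 3, x2 = 4, x3 = 2, x4 = 2, x5 = 4.
For the less obvious constraints — constraint 1: x2 - x3 = 2; constraint 5: x2 + x3 = 6; constraint 6: x1 - x2 = -1 — and the others hold by inspection.

Satisfiable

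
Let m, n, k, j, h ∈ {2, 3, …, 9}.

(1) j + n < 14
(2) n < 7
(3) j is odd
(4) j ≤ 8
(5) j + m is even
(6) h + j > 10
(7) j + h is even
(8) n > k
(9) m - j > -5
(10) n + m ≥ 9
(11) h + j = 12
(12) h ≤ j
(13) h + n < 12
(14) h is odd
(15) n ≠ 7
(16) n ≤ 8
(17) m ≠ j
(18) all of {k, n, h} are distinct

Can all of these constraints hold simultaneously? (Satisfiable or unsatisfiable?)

Satisfiable

Setting (m, n, k, j, h) = (5, 4, 2, 7, 5) satisfies everything: constraint 1: j + n = 11; constraint 6: h + j = 12; constraint 9: m - j = -2, and the others follow.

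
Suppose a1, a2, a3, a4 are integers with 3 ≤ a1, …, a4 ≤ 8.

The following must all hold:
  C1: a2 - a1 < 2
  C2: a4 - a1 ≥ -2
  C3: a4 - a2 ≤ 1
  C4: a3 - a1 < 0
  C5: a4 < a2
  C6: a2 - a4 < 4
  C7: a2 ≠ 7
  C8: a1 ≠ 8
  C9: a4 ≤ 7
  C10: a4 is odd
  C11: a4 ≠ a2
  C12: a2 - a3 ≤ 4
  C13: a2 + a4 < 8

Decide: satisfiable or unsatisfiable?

The assignment a1 = 4, a2 = 4, a3 = 3, a4 = 3 works:
  constraint 1 holds since a2 - a1 = 0.
  constraint 2 holds since a4 - a1 = -1.
The rest check out directly.

Satisfiable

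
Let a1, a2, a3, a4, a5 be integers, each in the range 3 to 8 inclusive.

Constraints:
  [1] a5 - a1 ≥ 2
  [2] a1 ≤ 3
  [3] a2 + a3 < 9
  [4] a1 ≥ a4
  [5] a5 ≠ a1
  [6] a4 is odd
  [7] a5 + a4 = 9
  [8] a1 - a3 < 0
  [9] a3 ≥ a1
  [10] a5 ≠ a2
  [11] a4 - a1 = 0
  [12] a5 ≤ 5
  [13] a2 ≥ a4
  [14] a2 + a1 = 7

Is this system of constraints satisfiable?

Unsatisfiable

From constraint 12: a5 ≤ 5. From constraints 2 and 4: a4 ≤ a1 ≤ 3. Hence a5 + a4 ≤ 8. But constraint 7 requires a5 + a4 = 9, and 9 > 8. Contradiction.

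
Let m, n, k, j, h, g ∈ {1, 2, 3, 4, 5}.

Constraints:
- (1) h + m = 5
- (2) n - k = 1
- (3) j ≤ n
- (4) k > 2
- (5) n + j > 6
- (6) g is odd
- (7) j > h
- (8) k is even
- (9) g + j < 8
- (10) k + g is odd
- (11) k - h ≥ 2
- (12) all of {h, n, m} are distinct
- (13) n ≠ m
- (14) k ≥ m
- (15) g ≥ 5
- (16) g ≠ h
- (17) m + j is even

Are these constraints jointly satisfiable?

Satisfiable

Take m = 4, n = 5, k = 4, j = 2, h = 1, g = 5. Then constraint 1: h + m = 5; constraint 2: n - k = 1, and every other listed constraint is also met.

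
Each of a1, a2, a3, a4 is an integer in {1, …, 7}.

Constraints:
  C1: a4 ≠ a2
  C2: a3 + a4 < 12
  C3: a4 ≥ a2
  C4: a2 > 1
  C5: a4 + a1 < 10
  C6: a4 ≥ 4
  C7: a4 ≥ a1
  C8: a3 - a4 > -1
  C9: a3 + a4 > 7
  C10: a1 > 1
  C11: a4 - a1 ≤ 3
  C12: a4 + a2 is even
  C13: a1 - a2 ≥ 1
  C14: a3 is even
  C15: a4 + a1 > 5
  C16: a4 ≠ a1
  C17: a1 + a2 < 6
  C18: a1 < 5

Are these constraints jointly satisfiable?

Satisfiable

Setting (a1, a2, a3, a4) = (3, 2, 6, 4) satisfies everything: constraint 2: a3 + a4 = 10; constraint 5: a4 + a1 = 7, and the others follow.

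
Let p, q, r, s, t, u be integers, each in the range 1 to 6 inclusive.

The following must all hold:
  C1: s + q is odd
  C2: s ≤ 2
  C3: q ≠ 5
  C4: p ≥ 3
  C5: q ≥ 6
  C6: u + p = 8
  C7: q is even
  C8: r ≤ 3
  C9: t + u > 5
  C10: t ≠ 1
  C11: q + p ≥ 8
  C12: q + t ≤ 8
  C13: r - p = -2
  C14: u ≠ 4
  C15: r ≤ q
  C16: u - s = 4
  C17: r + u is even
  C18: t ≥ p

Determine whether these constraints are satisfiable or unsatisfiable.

Unsatisfiable

From constraint 5: q ≥ 6. From constraints 4 and 18: t ≥ p ≥ 3. Hence q + t ≥ 9. But constraint 12 requires q + t ≤ 8, and 8 < 9. Contradiction.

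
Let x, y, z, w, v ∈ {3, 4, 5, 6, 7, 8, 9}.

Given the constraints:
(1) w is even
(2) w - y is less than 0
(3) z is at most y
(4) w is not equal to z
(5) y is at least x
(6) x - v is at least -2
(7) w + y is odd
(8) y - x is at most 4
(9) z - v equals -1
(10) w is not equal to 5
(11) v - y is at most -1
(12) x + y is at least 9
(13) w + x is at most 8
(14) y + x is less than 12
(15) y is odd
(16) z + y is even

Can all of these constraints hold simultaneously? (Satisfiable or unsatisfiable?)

One satisfying assignment is x = 4, y = 7, z = 3, w = 4, v = 4.
For the less obvious constraints — constraint 2: w - y = -3; constraint 6: x - v = 0 — and the others hold by inspection.

Satisfiable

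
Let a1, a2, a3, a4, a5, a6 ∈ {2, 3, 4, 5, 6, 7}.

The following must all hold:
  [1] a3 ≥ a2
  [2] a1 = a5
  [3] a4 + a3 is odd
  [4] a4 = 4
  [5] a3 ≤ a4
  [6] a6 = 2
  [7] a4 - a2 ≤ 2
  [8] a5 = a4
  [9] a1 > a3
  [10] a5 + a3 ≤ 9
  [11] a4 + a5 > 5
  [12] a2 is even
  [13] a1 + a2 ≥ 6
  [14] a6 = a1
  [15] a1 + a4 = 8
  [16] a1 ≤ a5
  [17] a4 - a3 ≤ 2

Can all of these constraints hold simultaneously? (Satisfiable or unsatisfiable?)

Constraint 6 fixes a6 = 2 and constraint 4 fixes a4 = 4. Constraints 2, 8, and 14 give a6 = a1 = a5 = a4, so a6 = a4. But 2 ≠ 4 — contradiction.

Unsatisfiable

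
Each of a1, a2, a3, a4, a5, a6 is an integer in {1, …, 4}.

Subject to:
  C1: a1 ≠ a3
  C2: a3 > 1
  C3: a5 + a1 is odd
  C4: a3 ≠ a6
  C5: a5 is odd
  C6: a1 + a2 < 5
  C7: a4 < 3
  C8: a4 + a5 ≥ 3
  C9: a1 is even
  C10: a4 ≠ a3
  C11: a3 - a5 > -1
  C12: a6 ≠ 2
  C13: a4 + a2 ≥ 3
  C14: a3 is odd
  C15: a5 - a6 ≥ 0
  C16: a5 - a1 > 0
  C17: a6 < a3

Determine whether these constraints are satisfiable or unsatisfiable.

Satisfiable

Try a1 = 2, a2 = 2, a3 = 3, a4 = 1, a5 = 3, a6 = 1.
Check constraint 6: a1 + a2 = 4; constraint 8: a4 + a5 = 4; constraint 11: a3 - a5 = 0. The remaining constraints are straightforward to verify.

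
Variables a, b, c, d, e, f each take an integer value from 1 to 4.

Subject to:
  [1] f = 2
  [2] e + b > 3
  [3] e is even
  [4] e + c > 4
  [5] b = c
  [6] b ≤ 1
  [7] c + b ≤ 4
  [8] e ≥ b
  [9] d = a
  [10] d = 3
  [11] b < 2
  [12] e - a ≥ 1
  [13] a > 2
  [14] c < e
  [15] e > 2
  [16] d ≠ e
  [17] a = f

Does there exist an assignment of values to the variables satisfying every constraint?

Constraint 10 fixes d = 3 and constraint 1 fixes f = 2. Constraints 9 and 17 give d = a = f, so d = f. But 3 ≠ 2 — contradiction.

Unsatisfiable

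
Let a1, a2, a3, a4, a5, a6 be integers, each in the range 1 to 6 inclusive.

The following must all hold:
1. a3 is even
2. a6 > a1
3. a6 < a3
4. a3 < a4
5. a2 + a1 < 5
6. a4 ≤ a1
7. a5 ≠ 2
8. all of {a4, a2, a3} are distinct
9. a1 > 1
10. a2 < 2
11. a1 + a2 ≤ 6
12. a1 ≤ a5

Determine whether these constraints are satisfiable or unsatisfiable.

Constraints 2, 3, 4, and 6 give a4 ≤ a1, a1 < a6, a6 < a3, a3 < a4. Chaining: a4 ≤ a1 < a6 < a3 < a4, which forces a4 < a4 — impossible.

Unsatisfiable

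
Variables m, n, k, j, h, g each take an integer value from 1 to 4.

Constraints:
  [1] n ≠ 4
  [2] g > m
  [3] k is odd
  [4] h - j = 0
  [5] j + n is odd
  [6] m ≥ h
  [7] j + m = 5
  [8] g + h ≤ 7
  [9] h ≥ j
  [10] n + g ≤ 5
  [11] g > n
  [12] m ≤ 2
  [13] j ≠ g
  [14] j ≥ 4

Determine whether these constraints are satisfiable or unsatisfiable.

Unsatisfiable

From constraints 9 and 14: h ≥ j and j ≥ 4, so h ≥ 4. From constraints 6 and 12: h ≤ m and m ≤ 2, so h ≤ 2. But 2 < 4, so no value of h works.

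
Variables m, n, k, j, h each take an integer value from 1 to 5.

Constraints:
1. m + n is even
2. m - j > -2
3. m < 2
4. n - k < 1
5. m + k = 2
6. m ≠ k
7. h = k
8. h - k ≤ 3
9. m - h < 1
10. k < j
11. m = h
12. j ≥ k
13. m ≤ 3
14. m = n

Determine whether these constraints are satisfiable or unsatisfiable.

Unsatisfiable

From constraints 7 and 11, m = h = k, so m = k. But constraint 6 says m ≠ k. Contradiction.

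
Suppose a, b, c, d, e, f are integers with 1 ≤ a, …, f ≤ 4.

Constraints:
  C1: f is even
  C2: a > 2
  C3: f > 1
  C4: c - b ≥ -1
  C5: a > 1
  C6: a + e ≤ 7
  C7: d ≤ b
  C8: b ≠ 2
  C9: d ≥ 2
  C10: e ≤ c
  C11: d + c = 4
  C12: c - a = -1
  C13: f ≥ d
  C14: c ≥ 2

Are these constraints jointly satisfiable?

Setting (a, b, c, d, e, f) = (3, 3, 2, 2, 2, 2) satisfies everything: constraint 4: c - b = -1; constraint 6: a + e = 5, and the others follow.

Satisfiable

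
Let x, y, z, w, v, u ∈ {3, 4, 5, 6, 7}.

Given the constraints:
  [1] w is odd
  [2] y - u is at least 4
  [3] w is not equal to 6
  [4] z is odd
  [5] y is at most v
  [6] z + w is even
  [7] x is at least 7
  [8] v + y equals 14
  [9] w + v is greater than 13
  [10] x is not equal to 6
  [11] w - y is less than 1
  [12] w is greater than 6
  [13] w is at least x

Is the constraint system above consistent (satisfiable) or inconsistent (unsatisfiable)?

The assignment x = 7, y = 7, z = 7, w = 7, v = 7, u = 3 works:
  constraint 2 holds since y - u = 4.
  constraint 8 holds since v + y = 14.
  constraint 9 holds since w + v = 14.
The rest check out directly.

Satisfiable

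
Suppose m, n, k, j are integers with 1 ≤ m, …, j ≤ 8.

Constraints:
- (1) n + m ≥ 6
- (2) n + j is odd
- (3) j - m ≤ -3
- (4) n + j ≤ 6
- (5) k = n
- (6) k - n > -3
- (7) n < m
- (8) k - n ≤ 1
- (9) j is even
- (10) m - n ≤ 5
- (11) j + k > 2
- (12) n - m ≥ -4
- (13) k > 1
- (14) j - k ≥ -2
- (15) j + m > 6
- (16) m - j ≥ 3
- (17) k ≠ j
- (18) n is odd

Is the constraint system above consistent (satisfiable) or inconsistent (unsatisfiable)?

Satisfiable

Setting (m, n, k, j) = (6, 3, 3, 2) satisfies everything: constraint 1: n + m = 9; constraint 3: j - m = -4, and the others follow.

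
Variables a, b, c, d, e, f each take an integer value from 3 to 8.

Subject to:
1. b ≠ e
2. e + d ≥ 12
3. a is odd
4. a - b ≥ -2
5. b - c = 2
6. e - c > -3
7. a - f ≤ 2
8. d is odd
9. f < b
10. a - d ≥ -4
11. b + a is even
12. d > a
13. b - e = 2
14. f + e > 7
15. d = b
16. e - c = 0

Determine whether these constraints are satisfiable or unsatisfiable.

Satisfiable

Try a = 5, b = 7, c = 5, d = 7, e = 5, f = 3.
Check constraint 2: e + d = 12; constraint 4: a - b = -2. The remaining constraints are straightforward to verify.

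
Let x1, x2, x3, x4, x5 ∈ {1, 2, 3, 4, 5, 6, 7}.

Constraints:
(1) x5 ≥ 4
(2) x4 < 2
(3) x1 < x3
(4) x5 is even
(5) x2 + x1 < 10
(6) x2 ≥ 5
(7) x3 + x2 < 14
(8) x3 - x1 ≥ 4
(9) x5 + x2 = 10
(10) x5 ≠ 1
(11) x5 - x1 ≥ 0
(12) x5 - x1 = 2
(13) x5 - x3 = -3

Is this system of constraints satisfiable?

Satisfiable

One satisfying assignment is x1 = 2, x2 = 6, x3 = 7, x4 = 1, x5 = 4.
For the less obvious constraints — constraint 5: x2 + x1 = 8; constraint 7: x3 + x2 = 13 — and the others hold by inspection.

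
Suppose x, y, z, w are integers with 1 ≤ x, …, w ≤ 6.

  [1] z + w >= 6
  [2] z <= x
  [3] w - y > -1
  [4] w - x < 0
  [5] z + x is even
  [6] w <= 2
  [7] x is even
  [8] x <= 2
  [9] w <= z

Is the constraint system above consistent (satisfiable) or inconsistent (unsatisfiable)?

Unsatisfiable

From constraints 2 and 8: z ≤ x ≤ 2. From constraint 6: w ≤ 2. Hence z + w ≤ 4. But constraint 1 requires z + w ≥ 6, and 6 > 4. Contradiction.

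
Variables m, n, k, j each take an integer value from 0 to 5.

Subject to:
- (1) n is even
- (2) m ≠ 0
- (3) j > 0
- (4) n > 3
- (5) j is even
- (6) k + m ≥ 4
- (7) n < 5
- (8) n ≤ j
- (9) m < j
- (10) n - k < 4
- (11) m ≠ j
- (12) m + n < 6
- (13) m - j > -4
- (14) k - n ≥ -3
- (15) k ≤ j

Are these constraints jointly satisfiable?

Take m = 1, n = 4, k = 3, j = 4. Then constraint 6: k + m = 4; constraint 10: n - k = 1; constraint 12: m + n = 5, and every other listed constraint is also met.

Satisfiable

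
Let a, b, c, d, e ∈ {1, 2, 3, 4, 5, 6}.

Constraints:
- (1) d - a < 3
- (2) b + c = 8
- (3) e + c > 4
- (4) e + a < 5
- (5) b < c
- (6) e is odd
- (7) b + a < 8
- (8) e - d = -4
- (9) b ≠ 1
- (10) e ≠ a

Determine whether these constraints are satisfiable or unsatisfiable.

Try a = 3, b = 3, c = 5, d = 5, e = 1.
Check constraint 1: d - a = 2; constraint 2: b + c = 8; constraint 3: e + c = 6. The remaining constraints are straightforward to verify.

Satisfiable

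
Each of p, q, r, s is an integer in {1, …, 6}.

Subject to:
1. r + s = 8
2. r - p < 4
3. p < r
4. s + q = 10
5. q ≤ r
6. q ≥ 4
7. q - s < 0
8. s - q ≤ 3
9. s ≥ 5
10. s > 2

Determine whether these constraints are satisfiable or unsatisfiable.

Unsatisfiable

From constraints 5 and 6: r ≥ q ≥ 4. From constraint 9: s ≥ 5. Hence r + s ≥ 9. But constraint 1 requires r + s = 8, and 8 < 9. Contradiction.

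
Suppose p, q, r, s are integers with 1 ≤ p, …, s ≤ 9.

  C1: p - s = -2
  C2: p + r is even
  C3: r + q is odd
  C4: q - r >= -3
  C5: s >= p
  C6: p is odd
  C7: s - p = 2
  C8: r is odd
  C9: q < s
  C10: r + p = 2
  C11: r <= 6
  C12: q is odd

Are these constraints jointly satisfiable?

Unsatisfiable

Constraint 8 makes r odd and constraint 12 makes q odd, so r + q must be even. Constraint 3 says r + q is odd — contradiction.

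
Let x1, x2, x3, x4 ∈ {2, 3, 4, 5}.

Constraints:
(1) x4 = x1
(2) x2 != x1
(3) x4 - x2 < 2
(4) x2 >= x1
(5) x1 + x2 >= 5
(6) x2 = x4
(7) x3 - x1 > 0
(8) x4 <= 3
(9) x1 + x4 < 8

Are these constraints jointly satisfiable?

Unsatisfiable

From constraints 1 and 6, x2 = x4 = x1, so x2 = x1. But constraint 2 says x2 ≠ x1. Contradiction.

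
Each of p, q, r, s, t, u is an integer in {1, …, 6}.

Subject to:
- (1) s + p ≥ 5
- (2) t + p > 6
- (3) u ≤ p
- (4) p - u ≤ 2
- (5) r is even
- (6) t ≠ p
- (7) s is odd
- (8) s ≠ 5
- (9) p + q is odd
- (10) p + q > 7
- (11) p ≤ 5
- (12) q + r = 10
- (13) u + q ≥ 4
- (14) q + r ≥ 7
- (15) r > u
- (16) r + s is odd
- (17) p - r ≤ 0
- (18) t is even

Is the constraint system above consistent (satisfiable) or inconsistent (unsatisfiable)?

Satisfiable

The assignment p = 5, q = 4, r = 6, s = 1, t = 2, u = 3 works:
  constraint 1 holds since s + p = 6.
  constraint 2 holds since t + p = 7.
  constraint 4 holds since p - u = 2.
The rest check out directly.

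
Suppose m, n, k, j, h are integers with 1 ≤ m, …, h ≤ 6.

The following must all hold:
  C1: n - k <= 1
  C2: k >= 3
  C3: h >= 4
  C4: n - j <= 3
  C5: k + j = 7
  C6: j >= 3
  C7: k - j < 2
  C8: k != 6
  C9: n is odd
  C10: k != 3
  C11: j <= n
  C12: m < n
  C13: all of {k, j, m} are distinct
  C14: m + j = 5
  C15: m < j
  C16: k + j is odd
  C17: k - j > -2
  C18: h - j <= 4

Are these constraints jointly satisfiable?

Satisfiable

One satisfying assignment is m = 2, n = 3, k = 4, j = 3, h = 4.
For the less obvious constraints — constraint 1: n - k = -1; constraint 4: n - j = 0 — and the others hold by inspection.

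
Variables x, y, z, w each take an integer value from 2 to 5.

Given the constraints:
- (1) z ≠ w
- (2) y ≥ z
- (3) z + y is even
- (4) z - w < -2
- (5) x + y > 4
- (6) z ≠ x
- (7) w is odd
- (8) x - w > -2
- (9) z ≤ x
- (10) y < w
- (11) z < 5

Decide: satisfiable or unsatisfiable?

One satisfying assignment is x = 5, y = 2, z = 2, w = 5.
For the less obvious constraints — constraint 4: z - w = -3; constraint 5: x + y = 7 — and the others hold by inspection.

Satisfiable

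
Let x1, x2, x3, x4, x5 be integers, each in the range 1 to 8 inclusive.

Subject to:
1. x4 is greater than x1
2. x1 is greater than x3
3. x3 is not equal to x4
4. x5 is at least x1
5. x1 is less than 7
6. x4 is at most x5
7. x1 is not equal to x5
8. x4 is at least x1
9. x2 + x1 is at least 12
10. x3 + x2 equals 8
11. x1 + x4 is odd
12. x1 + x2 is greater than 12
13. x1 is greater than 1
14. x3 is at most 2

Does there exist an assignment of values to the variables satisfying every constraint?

Satisfiable

Setting (x1, x2, x3, x4, x5) = (6, 7, 1, 7, 7) satisfies everything: constraint 9: x2 + x1 = 13; constraint 10: x3 + x2 = 8; constraint 12: x1 + x2 = 13, and the others follow.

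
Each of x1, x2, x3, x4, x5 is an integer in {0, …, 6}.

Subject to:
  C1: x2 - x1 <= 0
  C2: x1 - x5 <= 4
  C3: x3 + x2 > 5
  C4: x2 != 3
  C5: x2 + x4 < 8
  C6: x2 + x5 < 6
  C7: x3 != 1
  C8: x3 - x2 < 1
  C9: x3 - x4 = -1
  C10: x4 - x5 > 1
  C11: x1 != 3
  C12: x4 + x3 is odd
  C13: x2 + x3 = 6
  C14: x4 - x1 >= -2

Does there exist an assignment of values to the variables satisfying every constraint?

Setting (x1, x2, x3, x4, x5) = (5, 4, 2, 3, 1) satisfies everything: constraint 1: x2 - x1 = -1; constraint 2: x1 - x5 = 4; constraint 3: x3 + x2 = 6, and the others follow.

Satisfiable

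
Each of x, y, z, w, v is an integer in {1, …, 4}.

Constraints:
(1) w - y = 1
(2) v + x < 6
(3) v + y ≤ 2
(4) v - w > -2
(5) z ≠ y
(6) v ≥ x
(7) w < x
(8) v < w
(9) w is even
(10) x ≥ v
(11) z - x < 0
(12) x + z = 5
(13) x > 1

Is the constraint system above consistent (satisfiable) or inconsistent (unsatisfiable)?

Constraints 6, 7, and 8 give x ≤ v, v < w, w < x. Chaining: x ≤ v < w < x, which forces x < x — impossible.

Unsatisfiable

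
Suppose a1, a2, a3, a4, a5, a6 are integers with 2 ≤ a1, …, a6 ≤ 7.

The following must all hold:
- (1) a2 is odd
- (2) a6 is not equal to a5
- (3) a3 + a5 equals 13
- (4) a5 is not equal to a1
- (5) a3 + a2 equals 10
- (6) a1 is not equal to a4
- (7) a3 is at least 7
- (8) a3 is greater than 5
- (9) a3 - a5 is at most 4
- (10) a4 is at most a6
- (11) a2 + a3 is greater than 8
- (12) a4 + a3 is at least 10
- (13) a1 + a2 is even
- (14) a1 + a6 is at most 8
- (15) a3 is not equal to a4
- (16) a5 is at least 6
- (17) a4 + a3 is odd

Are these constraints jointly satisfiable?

Satisfiable

Try a1 = 3, a2 = 3, a3 = 7, a4 = 4, a5 = 6, a6 = 5.
Check constraint 3: a3 + a5 = 13; constraint 5: a3 + a2 = 10. The remaining constraints are straightforward to verify.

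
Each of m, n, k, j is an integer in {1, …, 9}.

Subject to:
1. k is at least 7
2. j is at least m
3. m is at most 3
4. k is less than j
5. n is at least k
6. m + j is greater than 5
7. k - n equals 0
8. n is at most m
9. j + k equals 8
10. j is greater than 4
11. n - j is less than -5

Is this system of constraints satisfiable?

From constraints 1 and 5: n ≥ k and k ≥ 7, so n ≥ 7. From constraints 3 and 8: n ≤ m and m ≤ 3, so n ≤ 3. But 3 < 7, so no value of n works.

Unsatisfiable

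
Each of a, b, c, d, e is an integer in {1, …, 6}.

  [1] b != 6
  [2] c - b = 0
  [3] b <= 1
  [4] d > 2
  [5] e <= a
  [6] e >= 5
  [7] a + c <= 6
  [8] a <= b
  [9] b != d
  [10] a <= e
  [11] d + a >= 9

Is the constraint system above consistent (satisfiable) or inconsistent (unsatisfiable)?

From constraints 5 and 6: a ≥ e and e ≥ 5, so a ≥ 5. From constraints 3 and 8: a ≤ b and b ≤ 1, so a ≤ 1. But 1 < 5, so no value of a works.

Unsatisfiable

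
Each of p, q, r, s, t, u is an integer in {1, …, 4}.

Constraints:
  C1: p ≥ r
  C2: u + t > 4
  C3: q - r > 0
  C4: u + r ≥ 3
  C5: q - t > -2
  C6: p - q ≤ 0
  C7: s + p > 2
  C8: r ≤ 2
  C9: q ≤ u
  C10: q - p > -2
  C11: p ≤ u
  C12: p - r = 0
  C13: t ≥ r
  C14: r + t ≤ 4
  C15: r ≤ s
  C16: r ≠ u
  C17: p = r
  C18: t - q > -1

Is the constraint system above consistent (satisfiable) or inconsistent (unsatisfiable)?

Satisfiable

Try p = 1, q = 2, r = 1, s = 4, t = 2, u = 4.
Check constraint 2: u + t = 6; constraint 3: q - r = 1; constraint 4: u + r = 5. The remaining constraints are straightforward to verify.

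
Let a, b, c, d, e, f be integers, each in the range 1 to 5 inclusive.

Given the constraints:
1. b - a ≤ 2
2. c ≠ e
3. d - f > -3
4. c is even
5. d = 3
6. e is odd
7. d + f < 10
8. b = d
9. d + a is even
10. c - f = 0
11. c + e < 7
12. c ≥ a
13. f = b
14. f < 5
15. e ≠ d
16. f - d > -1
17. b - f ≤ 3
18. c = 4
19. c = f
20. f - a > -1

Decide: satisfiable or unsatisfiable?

Unsatisfiable

Constraint 18 fixes c = 4 and constraint 5 fixes d = 3. Constraints 8, 13, and 19 give c = f = b = d, so c = d. But 4 ≠ 3 — contradiction.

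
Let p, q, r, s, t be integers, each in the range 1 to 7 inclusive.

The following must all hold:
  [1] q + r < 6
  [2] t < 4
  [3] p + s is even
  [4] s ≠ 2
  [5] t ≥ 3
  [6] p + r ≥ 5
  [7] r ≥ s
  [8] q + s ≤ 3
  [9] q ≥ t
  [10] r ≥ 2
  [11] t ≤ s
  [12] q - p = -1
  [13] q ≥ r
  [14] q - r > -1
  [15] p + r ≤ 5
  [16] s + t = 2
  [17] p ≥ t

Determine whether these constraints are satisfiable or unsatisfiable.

Unsatisfiable

From constraints 10 and 13: q ≥ r ≥ 2. From constraints 5 and 11: s ≥ t ≥ 3. Hence q + s ≥ 5. But constraint 8 requires q + s ≤ 3, and 3 < 5. Contradiction.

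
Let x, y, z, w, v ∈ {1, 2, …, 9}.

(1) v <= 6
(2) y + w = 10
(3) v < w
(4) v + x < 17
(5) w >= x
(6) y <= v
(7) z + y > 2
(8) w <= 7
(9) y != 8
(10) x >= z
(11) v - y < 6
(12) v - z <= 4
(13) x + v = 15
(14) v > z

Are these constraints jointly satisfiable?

From constraints 5 and 8: x ≤ w ≤ 7. From constraint 1: v ≤ 6. Hence x + v ≤ 13. But constraint 13 requires x + v = 15, and 15 > 13. Contradiction.

Unsatisfiable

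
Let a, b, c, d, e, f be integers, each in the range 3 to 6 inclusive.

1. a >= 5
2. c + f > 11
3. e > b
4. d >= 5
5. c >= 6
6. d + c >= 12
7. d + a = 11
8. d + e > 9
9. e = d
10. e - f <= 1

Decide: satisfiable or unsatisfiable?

Try a = 5, b = 4, c = 6, d = 6, e = 6, f = 6.
Check constraint 2: c + f = 12; constraint 6: d + c = 12; constraint 7: d + a = 11. The remaining constraints are straightforward to verify.

Satisfiable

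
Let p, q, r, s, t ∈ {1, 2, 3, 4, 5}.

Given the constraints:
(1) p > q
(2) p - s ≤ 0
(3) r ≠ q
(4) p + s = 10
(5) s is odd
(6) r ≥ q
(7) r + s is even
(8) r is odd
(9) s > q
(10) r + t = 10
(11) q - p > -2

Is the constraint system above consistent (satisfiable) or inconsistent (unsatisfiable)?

The assignment p = 5, q = 4, r = 5, s = 5, t = 5 works:
  constraint 2 holds since p - s = 0.
  constraint 4 holds since p + s = 10.
The rest check out directly.

Satisfiable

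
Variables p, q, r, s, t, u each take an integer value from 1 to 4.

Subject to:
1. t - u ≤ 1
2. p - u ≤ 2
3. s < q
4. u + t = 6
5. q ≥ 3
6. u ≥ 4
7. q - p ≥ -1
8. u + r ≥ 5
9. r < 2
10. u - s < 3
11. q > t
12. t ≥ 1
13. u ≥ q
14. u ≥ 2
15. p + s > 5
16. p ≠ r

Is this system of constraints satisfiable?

Satisfiable

Setting (p, q, r, s, t, u) = (4, 4, 1, 3, 2, 4) satisfies everything: constraint 1: t - u = -2; constraint 2: p - u = 0, and the others follow.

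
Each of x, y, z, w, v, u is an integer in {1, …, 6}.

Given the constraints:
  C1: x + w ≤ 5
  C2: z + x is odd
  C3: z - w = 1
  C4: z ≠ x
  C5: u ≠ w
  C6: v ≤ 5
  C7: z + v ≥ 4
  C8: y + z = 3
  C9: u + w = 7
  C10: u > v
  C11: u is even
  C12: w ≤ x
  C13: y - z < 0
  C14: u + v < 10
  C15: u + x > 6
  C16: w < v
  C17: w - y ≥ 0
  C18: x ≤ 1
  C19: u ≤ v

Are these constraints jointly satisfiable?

Unsatisfiable

From constraints 6 and 19: u ≤ v ≤ 5. From constraints 12 and 18: w ≤ x ≤ 1. Hence u + w ≤ 6. But constraint 9 requires u + w = 7, and 7 > 6. Contradiction.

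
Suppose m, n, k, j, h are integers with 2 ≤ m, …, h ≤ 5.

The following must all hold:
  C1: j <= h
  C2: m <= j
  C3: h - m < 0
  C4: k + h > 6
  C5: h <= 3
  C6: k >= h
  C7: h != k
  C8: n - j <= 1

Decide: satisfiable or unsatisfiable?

Unsatisfiable

Constraints 1, 2, and 3 give j ≤ h, h < m, m ≤ j. Chaining: j ≤ h < m ≤ j, which forces j < j — impossible.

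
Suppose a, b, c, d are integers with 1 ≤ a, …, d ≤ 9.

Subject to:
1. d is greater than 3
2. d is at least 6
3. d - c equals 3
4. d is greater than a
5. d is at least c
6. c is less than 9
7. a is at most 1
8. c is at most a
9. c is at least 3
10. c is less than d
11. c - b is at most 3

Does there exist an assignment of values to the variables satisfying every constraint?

From constraints 8 and 9: a ≥ c and c ≥ 3, so a ≥ 3. From constraint 7: a ≤ 1. But 1 < 3, so no value of a works.

Unsatisfiable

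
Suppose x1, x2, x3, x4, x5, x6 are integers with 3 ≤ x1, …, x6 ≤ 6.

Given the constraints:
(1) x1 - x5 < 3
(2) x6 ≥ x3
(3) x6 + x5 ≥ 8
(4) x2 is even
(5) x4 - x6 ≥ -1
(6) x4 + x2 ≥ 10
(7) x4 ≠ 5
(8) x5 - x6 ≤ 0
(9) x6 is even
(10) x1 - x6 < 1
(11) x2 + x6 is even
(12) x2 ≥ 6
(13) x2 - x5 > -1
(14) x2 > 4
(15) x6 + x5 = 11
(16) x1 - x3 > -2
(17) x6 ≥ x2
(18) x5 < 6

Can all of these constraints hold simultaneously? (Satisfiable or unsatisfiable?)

Setting (x1, x2, x3, x4, x5, x6) = (6, 6, 6, 6, 5, 6) satisfies everything: constraint 1: x1 - x5 = 1; constraint 3: x6 + x5 = 11; constraint 5: x4 - x6 = 0, and the others follow.

Satisfiable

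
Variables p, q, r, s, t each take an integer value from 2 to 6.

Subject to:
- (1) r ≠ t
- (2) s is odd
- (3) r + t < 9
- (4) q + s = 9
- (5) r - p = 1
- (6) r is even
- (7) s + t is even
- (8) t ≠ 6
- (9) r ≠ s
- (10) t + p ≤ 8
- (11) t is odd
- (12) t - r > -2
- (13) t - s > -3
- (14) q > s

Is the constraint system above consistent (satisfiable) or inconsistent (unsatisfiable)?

The assignment p = 3, q = 6, r = 4, s = 3, t = 3 works:
  constraint 3 holds since r + t = 7.
  constraint 4 holds since q + s = 9.
  constraint 5 holds since r - p = 1.
The rest check out directly.

Satisfiable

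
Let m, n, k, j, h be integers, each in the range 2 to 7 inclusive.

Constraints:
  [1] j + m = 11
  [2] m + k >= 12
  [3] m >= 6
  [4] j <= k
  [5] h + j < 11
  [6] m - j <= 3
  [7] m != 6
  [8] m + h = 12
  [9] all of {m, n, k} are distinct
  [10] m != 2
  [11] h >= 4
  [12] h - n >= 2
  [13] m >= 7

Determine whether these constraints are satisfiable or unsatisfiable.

Satisfiable

Try m = 7, n = 3, k = 5, j = 4, h = 5.
Check constraint 1: j + m = 11; constraint 2: m + k = 12. The remaining constraints are straightforward to verify.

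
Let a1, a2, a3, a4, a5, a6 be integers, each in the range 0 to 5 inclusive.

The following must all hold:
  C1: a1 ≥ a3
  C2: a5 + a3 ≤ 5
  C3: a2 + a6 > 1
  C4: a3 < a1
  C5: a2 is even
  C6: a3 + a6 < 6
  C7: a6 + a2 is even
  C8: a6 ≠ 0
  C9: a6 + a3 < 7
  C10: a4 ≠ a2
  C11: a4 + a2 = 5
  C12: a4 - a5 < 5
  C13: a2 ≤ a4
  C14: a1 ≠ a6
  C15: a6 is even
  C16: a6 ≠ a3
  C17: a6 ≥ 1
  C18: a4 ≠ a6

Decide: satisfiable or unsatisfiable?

Satisfiable

Try a1 = 5, a2 = 0, a3 = 0, a4 = 5, a5 = 3, a6 = 4.
Check constraint 2: a5 + a3 = 3; constraint 3: a2 + a6 = 4; constraint 6: a3 + a6 = 4. The remaining constraints are straightforward to verify.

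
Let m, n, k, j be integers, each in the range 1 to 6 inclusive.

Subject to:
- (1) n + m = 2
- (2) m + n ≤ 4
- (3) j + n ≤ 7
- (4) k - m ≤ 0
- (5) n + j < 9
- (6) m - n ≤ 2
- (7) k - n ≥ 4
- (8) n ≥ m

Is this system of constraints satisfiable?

Constraints 4, 6, and 7 give k − n ≥ 4, n − m ≥ -2, m − k ≥ 0.
Adding all 3 inequalities: the left sides telescope to 0, and the right sides sum to 4 + (-2) + 0 = 2. So 0 ≥ 2, which is false.

Unsatisfiable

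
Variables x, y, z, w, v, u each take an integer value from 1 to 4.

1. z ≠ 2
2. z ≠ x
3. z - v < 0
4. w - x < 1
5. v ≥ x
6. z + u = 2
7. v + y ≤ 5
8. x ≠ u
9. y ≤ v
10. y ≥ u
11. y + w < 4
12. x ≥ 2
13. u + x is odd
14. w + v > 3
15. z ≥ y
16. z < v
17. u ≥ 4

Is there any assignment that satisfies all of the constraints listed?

From constraints 5 and 12: v ≥ x ≥ 2. From constraints 10 and 17: y ≥ u ≥ 4. Hence v + y ≥ 6. But constraint 7 requires v + y ≤ 5, and 5 < 6. Contradiction.

Unsatisfiable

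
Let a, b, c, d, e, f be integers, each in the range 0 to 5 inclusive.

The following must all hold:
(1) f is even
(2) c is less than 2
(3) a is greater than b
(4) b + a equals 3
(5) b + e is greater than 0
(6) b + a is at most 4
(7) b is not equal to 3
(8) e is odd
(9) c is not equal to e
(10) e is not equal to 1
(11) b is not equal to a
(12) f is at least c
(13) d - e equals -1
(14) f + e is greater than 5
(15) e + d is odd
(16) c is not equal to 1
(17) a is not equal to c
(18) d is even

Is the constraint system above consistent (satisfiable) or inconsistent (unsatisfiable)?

Try a = 3, b = 0, c = 0, d = 2, e = 3, f = 4.
Check constraint 4: b + a = 3; constraint 5: b + e = 3. The remaining constraints are straightforward to verify.

Satisfiable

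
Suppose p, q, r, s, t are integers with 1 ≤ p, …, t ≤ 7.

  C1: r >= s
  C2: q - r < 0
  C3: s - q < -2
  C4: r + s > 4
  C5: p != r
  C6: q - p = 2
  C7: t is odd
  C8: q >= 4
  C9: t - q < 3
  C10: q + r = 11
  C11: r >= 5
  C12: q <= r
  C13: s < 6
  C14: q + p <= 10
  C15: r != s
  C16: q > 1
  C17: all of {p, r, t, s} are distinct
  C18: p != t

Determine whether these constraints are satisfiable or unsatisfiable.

Satisfiable

Setting (p, q, r, s, t) = (3, 5, 6, 1, 5) satisfies everything: constraint 2: q - r = -1; constraint 3: s - q = -4; constraint 4: r + s = 7, and the others follow.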